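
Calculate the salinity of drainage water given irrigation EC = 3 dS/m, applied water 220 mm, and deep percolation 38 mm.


EC_dw = EC_iw * D_iw / D_dw
EC_dw = 3 * 220 / 38
EC_dw = 660 / 38

17.3684 dS/m


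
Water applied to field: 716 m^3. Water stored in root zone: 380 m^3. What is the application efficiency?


Ea = V_root / V_field * 100 = 380 / 716 * 100 = 53.0726%

53.0726 %


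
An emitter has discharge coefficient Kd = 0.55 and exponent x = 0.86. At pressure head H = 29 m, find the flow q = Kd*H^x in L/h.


q = Kd * H^x = 0.55 * 29^0.86 = 0.55 * 18.099321

9.9546 L/h


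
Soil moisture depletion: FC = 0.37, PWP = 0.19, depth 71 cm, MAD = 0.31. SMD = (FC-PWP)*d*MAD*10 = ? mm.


SMD = (FC - PWP) * d * MAD * 10
SMD = (0.37 - 0.19) * 71 * 0.31 * 10
SMD = 0.1800 * 71 * 0.31 * 10

39.6180 mm


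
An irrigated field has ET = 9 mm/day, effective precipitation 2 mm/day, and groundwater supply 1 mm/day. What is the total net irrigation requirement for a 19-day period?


Daily deficit = ET - Pe - GW = 9 - 2 - 1 = 6 mm/day
NIR = 6 * 19 = 114 mm

114.0000 mm


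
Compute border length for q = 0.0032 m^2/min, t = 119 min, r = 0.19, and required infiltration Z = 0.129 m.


L = q*t/((1+r)*Z)
L = 0.0032*119/((1+0.19)*0.129)
L = 0.3808/0.15351

2.4806 m


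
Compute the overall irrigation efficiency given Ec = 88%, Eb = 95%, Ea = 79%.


Ec = 0.88, Eb = 0.95, Ea = 0.79
E = 0.88 * 0.95 * 0.79 * 100 = 66.0440%

66.0440 %


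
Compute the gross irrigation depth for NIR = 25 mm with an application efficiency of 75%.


Ea = 75% = 0.75
GID = NIR / Ea = 25 / 0.75 = 33.3333 mm

33.3333 mm


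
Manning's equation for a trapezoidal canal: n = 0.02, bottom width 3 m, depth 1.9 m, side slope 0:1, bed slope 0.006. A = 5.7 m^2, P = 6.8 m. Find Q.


R = A/P = 5.7/6.8 = 0.838235
Q = (1/0.02) * 5.7 * 0.838235^(2/3) * 0.006^0.5

19.6260 m^3/s


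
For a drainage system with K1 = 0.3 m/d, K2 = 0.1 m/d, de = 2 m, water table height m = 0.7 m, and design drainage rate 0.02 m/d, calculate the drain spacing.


S^2 = 8*K2*de*m/q + 4*K1*m^2/q
S^2 = 8*0.1*2*0.7/0.02 + 4*0.3*0.7^2/0.02
S = sqrt(85.4000)

9.2412 m


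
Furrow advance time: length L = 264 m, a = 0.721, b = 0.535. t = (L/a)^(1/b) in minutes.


t = (L/a)^(1/b)
t = (264/0.721)^(1/0.535)
t = 366.158114^(1/0.535)

61930.4224 min


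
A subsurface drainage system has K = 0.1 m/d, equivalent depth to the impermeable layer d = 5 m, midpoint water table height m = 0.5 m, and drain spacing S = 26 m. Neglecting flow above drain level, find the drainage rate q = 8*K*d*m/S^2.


q = 8*K*d*m/S^2
q = 8*0.1*5*0.5/26^2
q = 2.0000 / 676

0.0030 m/d


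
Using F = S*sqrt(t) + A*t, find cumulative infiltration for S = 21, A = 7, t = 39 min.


F = S*sqrt(t) + A*t
F = 21*sqrt(39) + 7*39
F = 21*6.244998 + 273

404.1450 mm


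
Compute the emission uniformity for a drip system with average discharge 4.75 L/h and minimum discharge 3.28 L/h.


EU = (q_min/q_avg)*100 = (3.28/4.75)*100 = 69.0526%

69.0526 %


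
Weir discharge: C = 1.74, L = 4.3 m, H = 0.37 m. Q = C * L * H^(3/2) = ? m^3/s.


Q = C * L * H^(3/2) = 1.74 * 4.3 * 0.37^1.5 = 1.74 * 4.3 * 0.225062

1.6839 m^3/s


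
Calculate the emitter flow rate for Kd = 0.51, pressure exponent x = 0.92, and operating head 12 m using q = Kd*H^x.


q = Kd * H^x = 0.51 * 12^0.92 = 0.51 * 9.836639

5.0167 L/h


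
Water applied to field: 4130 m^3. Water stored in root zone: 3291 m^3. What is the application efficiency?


Ea = V_root / V_field * 100 = 3291 / 4130 * 100 = 79.6852%

79.6852 %


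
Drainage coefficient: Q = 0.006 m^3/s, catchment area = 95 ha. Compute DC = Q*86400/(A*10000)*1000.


DC = Q * 86400 / (A * 10000) * 1000
DC = 0.006 * 86400 / (95 * 10000) * 1000
DC = 518400.0000 / 950000

0.5457 mm/day


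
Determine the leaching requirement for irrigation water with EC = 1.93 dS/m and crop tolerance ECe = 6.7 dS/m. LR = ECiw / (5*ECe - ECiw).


LR = ECiw / (5*ECe - ECiw)
LR = 1.93 / (5*6.7 - 1.93)
LR = 1.93 / 31.5700

0.0611


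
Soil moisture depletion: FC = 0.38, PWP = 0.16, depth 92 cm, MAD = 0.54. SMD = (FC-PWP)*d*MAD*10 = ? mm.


SMD = (FC - PWP) * d * MAD * 10
SMD = (0.38 - 0.16) * 92 * 0.54 * 10
SMD = 0.2200 * 92 * 0.54 * 10

109.2960 mm


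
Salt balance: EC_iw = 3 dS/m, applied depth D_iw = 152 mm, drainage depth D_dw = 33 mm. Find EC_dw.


EC_dw = EC_iw * D_iw / D_dw
EC_dw = 3 * 152 / 33
EC_dw = 456 / 33

13.8182 dS/m


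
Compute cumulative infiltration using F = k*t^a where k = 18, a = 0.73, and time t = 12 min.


F = k * t^a = 18 * 12^0.73
F = 18 * 6.134827

110.4269 mm


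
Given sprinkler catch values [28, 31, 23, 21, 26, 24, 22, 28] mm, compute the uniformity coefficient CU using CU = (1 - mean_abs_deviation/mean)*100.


mean = 25.375000 mm
MAD = 2.875000 mm
CU = (1 - 2.875000/25.375000)*100

88.6700 %


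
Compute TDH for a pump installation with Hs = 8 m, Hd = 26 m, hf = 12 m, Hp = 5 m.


TDH = Hs + Hd + hf + Hp = 8 + 26 + 12 + 5 = 51

51 m


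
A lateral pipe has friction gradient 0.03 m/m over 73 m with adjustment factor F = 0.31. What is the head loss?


hf = J * L * F = 0.03 * 73 * 0.31 = 0.6789 m

0.6789 m


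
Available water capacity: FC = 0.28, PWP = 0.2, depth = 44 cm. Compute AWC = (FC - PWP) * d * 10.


AWC = (FC - PWP) * d * 10
AWC = (0.28 - 0.2) * 44 * 10
AWC = 0.0800 * 44 * 10

35.2000 mm


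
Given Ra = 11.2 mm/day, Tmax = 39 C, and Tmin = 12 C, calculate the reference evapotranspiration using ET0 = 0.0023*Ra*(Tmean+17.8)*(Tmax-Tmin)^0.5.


Tmean = (Tmax + Tmin)/2 = (39 + 12)/2 = 25.5
ET0 = 0.0023 * 11.2 * (25.5 + 17.8) * sqrt(39 - 12)
ET0 = 0.0023 * 11.2 * 43.3 * 5.196152

5.7958 mm/day


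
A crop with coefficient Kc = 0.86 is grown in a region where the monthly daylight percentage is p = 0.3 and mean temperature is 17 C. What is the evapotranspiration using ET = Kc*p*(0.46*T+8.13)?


ET = Kc * p * (0.46*T + 8.13)
ET = 0.86 * 0.3 * (0.46*17 + 8.13)
ET = 0.86 * 0.3 * 15.9500

4.1151 mm/day


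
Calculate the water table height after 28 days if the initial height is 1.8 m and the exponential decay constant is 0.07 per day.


m = m0 * exp(-k*t)
m = 1.8 * exp(-0.07 * 28)
m = 1.8 * exp(-1.9600)

0.2535 m


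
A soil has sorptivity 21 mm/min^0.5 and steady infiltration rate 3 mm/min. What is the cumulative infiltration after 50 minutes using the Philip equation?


F = S*sqrt(t) + A*t
F = 21*sqrt(50) + 3*50
F = 21*7.071068 + 150

298.4924 mm


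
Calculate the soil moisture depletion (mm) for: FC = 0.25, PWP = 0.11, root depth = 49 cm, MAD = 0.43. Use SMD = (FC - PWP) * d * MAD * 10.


SMD = (FC - PWP) * d * MAD * 10
SMD = (0.25 - 0.11) * 49 * 0.43 * 10
SMD = 0.1400 * 49 * 0.43 * 10

29.4980 mm


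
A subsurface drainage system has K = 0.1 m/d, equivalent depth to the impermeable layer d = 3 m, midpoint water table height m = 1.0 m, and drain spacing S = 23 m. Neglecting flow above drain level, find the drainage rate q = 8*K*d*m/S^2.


q = 8*K*d*m/S^2
q = 8*0.1*3*1.0/23^2
q = 2.4000 / 529

0.0045 m/d


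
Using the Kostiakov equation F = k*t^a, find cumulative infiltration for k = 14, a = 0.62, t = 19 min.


F = k * t^a = 14 * 19^0.62
F = 14 * 6.206221

86.8871 mm


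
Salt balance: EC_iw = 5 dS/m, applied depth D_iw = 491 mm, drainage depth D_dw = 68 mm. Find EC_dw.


EC_dw = EC_iw * D_iw / D_dw
EC_dw = 5 * 491 / 68
EC_dw = 2455 / 68

36.1029 dS/m


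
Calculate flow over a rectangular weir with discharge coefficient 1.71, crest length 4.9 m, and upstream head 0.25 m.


Q = C * L * H^(3/2) = 1.71 * 4.9 * 0.25^1.5 = 1.71 * 4.9 * 0.125000

1.0474 m^3/s


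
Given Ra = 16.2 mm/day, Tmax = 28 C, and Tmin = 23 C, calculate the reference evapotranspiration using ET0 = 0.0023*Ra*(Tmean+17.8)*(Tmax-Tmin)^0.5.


Tmean = (Tmax + Tmin)/2 = (28 + 23)/2 = 25.5
ET0 = 0.0023 * 16.2 * (25.5 + 17.8) * sqrt(28 - 23)
ET0 = 0.0023 * 16.2 * 43.3 * 2.236068

3.6076 mm/day


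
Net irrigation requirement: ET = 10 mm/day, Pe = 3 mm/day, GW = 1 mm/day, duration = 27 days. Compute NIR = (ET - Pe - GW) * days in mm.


Daily deficit = ET - Pe - GW = 10 - 3 - 1 = 6 mm/day
NIR = 6 * 27 = 162 mm

162.0000 mm


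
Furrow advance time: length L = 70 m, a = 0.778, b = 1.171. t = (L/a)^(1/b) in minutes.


t = (L/a)^(1/b)
t = (70/0.778)^(1/1.171)
t = 89.974293^(1/1.171)

46.6402 min


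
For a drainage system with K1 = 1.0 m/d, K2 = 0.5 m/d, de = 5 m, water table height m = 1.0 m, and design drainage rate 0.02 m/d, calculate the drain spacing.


S^2 = 8*K2*de*m/q + 4*K1*m^2/q
S^2 = 8*0.5*5*1.0/0.02 + 4*1.0*1.0^2/0.02
S = sqrt(1200.0000)

34.6410 m


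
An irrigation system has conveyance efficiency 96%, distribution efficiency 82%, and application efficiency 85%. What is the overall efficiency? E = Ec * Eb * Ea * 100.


Ec = 0.96, Eb = 0.82, Ea = 0.85
E = 0.96 * 0.82 * 0.85 * 100 = 66.9120%

66.9120 %


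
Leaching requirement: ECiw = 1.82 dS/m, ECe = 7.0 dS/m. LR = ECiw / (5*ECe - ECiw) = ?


LR = ECiw / (5*ECe - ECiw)
LR = 1.82 / (5*7.0 - 1.82)
LR = 1.82 / 33.1800

0.0549


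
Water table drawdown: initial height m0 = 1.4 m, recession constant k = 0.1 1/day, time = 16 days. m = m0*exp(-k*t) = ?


m = m0 * exp(-k*t)
m = 1.4 * exp(-0.1 * 16)
m = 1.4 * exp(-1.6000)

0.2827 m


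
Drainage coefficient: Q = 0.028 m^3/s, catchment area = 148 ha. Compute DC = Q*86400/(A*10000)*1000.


DC = Q * 86400 / (A * 10000) * 1000
DC = 0.028 * 86400 / (148 * 10000) * 1000
DC = 2419200.0000 / 1480000

1.6346 mm/day


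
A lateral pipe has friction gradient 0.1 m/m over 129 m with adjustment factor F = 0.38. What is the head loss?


hf = J * L * F = 0.1 * 129 * 0.38 = 4.9020 m

4.9020 m


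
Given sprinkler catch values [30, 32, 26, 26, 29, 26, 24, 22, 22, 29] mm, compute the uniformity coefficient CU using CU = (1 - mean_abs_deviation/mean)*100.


mean = 26.600000 mm
MAD = 2.720000 mm
CU = (1 - 2.720000/26.600000)*100

89.7744 %


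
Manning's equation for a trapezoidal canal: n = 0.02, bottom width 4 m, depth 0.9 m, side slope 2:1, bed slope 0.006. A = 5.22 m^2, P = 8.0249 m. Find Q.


R = A/P = 5.22/8.0249 = 0.650475
Q = (1/0.02) * 5.22 * 0.650475^(2/3) * 0.006^0.5

15.1776 m^3/s


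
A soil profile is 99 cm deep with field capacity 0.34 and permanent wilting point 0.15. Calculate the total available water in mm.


AWC = (FC - PWP) * d * 10
AWC = (0.34 - 0.15) * 99 * 10
AWC = 0.1900 * 99 * 10

188.1000 mm


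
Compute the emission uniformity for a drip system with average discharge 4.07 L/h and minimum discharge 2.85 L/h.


EU = (q_min/q_avg)*100 = (2.85/4.07)*100 = 70.0246%

70.0246 %


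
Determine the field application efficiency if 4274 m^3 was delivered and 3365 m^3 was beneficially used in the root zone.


Ea = V_root / V_field * 100 = 3365 / 4274 * 100 = 78.7319%

78.7319 %


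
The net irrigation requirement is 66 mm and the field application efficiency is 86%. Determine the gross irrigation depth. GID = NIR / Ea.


Ea = 86% = 0.86
GID = NIR / Ea = 66 / 0.86 = 76.7442 mm

76.7442 mm


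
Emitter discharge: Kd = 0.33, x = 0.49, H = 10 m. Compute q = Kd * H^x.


q = Kd * H^x = 0.33 * 10^0.49 = 0.33 * 3.090295

1.0198 L/h


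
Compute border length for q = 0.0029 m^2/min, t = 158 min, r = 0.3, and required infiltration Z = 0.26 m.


L = q*t/((1+r)*Z)
L = 0.0029*158/((1+0.3)*0.26)
L = 0.4582/0.338

1.3556 m


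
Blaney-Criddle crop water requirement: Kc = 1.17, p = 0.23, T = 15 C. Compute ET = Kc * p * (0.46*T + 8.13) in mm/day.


ET = Kc * p * (0.46*T + 8.13)
ET = 1.17 * 0.23 * (0.46*15 + 8.13)
ET = 1.17 * 0.23 * 15.0300

4.0446 mm/day


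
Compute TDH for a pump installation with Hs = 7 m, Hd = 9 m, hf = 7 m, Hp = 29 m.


TDH = Hs + Hd + hf + Hp = 7 + 9 + 7 + 29 = 52

52 m


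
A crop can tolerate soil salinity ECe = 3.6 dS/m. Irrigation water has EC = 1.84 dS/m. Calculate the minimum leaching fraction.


LR = ECiw / (5*ECe - ECiw)
LR = 1.84 / (5*3.6 - 1.84)
LR = 1.84 / 16.1600

0.1139


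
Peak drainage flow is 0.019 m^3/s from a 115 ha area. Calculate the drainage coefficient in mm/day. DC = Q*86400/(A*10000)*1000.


DC = Q * 86400 / (A * 10000) * 1000
DC = 0.019 * 86400 / (115 * 10000) * 1000
DC = 1641600.0000 / 1150000

1.4275 mm/day


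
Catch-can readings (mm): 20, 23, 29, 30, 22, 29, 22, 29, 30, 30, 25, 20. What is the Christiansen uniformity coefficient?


mean = 25.750000 mm
MAD = 3.750000 mm
CU = (1 - 3.750000/25.750000)*100

85.4369 %


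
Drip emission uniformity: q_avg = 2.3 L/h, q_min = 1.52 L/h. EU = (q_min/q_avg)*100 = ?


EU = (q_min/q_avg)*100 = (1.52/2.3)*100 = 66.0870%

66.0870 %


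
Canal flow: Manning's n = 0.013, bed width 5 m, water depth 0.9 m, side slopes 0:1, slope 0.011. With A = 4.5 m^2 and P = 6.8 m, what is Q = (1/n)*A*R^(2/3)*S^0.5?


R = A/P = 4.5/6.8 = 0.661765
Q = (1/0.013) * 4.5 * 0.661765^(2/3) * 0.011^0.5

27.5699 m^3/s


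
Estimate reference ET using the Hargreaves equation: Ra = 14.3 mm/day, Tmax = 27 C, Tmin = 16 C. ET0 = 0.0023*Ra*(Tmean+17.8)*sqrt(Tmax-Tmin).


Tmean = (Tmax + Tmin)/2 = (27 + 16)/2 = 21.5
ET0 = 0.0023 * 14.3 * (21.5 + 17.8) * sqrt(27 - 16)
ET0 = 0.0023 * 14.3 * 39.3 * 3.316625

4.2870 mm/day


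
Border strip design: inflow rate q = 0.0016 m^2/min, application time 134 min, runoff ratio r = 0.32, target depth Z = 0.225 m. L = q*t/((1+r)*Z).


L = q*t/((1+r)*Z)
L = 0.0016*134/((1+0.32)*0.225)
L = 0.2144/0.297

0.7219 m


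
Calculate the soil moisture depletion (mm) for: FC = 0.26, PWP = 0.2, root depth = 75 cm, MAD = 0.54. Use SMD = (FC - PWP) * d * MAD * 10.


SMD = (FC - PWP) * d * MAD * 10
SMD = (0.26 - 0.2) * 75 * 0.54 * 10
SMD = 0.0600 * 75 * 0.54 * 10

24.3000 mm


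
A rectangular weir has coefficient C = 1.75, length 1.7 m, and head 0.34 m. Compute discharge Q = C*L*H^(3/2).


Q = C * L * H^(3/2) = 1.75 * 1.7 * 0.34^1.5 = 1.75 * 1.7 * 0.198252

0.5898 m^3/s


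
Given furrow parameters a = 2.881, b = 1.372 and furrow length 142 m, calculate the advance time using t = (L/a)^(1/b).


t = (L/a)^(1/b)
t = (142/2.881)^(1/1.372)
t = 49.288442^(1/1.372)

17.1309 min


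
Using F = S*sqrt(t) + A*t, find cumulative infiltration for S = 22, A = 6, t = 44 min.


F = S*sqrt(t) + A*t
F = 22*sqrt(44) + 6*44
F = 22*6.633250 + 264

409.9315 mm


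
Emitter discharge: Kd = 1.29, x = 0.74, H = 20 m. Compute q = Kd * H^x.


q = Kd * H^x = 1.29 * 20^0.74 = 1.29 * 9.178299

11.8400 L/h


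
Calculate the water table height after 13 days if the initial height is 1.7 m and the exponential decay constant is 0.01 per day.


m = m0 * exp(-k*t)
m = 1.7 * exp(-0.01 * 13)
m = 1.7 * exp(-0.1300)

1.4928 m


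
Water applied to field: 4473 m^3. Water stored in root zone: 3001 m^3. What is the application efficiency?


Ea = V_root / V_field * 100 = 3001 / 4473 * 100 = 67.0914%

67.0914 %


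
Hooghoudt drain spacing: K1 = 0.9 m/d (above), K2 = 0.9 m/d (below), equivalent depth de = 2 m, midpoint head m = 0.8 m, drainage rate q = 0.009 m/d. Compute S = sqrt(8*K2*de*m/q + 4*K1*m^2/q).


S^2 = 8*K2*de*m/q + 4*K1*m^2/q
S^2 = 8*0.9*2*0.8/0.009 + 4*0.9*0.8^2/0.009
S = sqrt(1536.0000)

39.1918 m


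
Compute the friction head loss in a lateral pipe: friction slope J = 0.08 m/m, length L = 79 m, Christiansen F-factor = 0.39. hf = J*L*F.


hf = J * L * F = 0.08 * 79 * 0.39 = 2.4648 m

2.4648 m


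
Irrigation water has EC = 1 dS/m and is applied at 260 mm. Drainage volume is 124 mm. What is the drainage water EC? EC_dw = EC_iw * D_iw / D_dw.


EC_dw = EC_iw * D_iw / D_dw
EC_dw = 1 * 260 / 124
EC_dw = 260 / 124

2.0968 dS/m


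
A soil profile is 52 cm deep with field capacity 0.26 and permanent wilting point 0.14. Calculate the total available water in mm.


AWC = (FC - PWP) * d * 10
AWC = (0.26 - 0.14) * 52 * 10
AWC = 0.1200 * 52 * 10

62.4000 mm


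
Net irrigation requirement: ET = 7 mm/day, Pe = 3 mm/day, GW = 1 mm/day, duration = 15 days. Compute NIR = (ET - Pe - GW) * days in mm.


Daily deficit = ET - Pe - GW = 7 - 3 - 1 = 3 mm/day
NIR = 3 * 15 = 45 mm

45.0000 mm


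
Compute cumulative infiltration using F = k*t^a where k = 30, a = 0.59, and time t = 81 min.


F = k * t^a = 30 * 81^0.59
F = 30 * 13.366145

400.9844 mm


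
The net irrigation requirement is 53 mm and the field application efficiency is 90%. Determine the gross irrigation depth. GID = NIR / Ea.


Ea = 90% = 0.9
GID = NIR / Ea = 53 / 0.9 = 58.8889 mm

58.8889 mm


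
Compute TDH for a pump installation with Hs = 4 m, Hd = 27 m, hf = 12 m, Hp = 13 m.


TDH = Hs + Hd + hf + Hp = 4 + 27 + 12 + 13 = 56

56 m


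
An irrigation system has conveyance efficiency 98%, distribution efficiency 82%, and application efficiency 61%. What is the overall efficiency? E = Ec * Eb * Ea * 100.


Ec = 0.98, Eb = 0.82, Ea = 0.61
E = 0.98 * 0.82 * 0.61 * 100 = 49.0196%

49.0196 %


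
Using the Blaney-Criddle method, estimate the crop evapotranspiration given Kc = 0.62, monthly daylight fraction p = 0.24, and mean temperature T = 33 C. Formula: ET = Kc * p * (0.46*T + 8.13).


ET = Kc * p * (0.46*T + 8.13)
ET = 0.62 * 0.24 * (0.46*33 + 8.13)
ET = 0.62 * 0.24 * 23.3100

3.4685 mm/day


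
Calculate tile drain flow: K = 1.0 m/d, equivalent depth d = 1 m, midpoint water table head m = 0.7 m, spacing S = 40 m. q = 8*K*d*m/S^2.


q = 8*K*d*m/S^2
q = 8*1.0*1*0.7/40^2
q = 5.6000 / 1600

0.0035 m/d


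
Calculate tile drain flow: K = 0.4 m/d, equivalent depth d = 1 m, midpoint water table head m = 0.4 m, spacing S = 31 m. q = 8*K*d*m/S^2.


q = 8*K*d*m/S^2
q = 8*0.4*1*0.4/31^2
q = 1.2800 / 961

0.0013 m/d


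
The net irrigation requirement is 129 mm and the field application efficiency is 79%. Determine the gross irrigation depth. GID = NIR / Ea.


Ea = 79% = 0.79
GID = NIR / Ea = 129 / 0.79 = 163.2911 mm

163.2911 mm


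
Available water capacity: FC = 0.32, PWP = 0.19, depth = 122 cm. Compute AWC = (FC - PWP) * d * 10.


AWC = (FC - PWP) * d * 10
AWC = (0.32 - 0.19) * 122 * 10
AWC = 0.1300 * 122 * 10

158.6000 mm


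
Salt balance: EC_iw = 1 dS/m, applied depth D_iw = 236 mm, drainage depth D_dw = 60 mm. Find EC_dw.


EC_dw = EC_iw * D_iw / D_dw
EC_dw = 1 * 236 / 60
EC_dw = 236 / 60

3.9333 dS/m


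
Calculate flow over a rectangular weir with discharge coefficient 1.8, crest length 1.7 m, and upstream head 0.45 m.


Q = C * L * H^(3/2) = 1.8 * 1.7 * 0.45^1.5 = 1.8 * 1.7 * 0.301869

0.9237 m^3/s


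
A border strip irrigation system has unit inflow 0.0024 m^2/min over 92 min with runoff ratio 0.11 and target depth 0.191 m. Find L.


L = q*t/((1+r)*Z)
L = 0.0024*92/((1+0.11)*0.191)
L = 0.2208/0.21201

1.0415 m


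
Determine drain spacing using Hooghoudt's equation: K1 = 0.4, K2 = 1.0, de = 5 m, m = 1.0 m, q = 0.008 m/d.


S^2 = 8*K2*de*m/q + 4*K1*m^2/q
S^2 = 8*1.0*5*1.0/0.008 + 4*0.4*1.0^2/0.008
S = sqrt(5200.0000)

72.1110 m


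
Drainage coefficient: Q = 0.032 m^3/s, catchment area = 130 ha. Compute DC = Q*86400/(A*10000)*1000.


DC = Q * 86400 / (A * 10000) * 1000
DC = 0.032 * 86400 / (130 * 10000) * 1000
DC = 2764800.0000 / 1300000

2.1268 mm/day


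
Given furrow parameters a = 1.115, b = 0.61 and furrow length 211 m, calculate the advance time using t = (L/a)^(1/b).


t = (L/a)^(1/b)
t = (211/1.115)^(1/0.61)
t = 189.237668^(1/0.61)

5405.0451 min


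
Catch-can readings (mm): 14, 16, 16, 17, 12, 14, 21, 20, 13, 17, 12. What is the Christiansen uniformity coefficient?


mean = 15.636364 mm
MAD = 2.396694 mm
CU = (1 - 2.396694/15.636364)*100

84.6723 %


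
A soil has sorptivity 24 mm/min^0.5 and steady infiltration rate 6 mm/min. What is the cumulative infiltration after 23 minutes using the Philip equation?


F = S*sqrt(t) + A*t
F = 24*sqrt(23) + 6*23
F = 24*4.795832 + 138

253.1000 mm


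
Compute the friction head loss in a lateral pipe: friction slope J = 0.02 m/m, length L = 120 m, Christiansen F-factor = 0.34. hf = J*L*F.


hf = J * L * F = 0.02 * 120 * 0.34 = 0.8160 m

0.8160 m


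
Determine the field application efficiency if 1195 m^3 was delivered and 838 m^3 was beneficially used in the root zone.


Ea = V_root / V_field * 100 = 838 / 1195 * 100 = 70.1255%

70.1255 %


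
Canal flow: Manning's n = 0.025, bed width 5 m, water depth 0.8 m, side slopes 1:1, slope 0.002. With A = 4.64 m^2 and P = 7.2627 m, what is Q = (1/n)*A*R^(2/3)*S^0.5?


R = A/P = 4.64/7.2627 = 0.638881
Q = (1/0.025) * 4.64 * 0.638881^(2/3) * 0.002^0.5

6.1571 m^3/s


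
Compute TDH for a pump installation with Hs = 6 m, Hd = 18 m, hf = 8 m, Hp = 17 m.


TDH = Hs + Hd + hf + Hp = 6 + 18 + 8 + 17 = 49

49 m


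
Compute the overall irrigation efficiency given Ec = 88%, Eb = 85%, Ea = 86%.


Ec = 0.88, Eb = 0.85, Ea = 0.86
E = 0.88 * 0.85 * 0.86 * 100 = 64.3280%

64.3280 %


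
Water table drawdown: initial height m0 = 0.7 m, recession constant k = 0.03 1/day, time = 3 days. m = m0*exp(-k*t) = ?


m = m0 * exp(-k*t)
m = 0.7 * exp(-0.03 * 3)
m = 0.7 * exp(-0.0900)

0.6398 m


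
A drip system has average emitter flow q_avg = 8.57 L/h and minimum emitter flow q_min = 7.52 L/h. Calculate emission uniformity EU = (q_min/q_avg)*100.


EU = (q_min/q_avg)*100 = (7.52/8.57)*100 = 87.7480%

87.7480 %


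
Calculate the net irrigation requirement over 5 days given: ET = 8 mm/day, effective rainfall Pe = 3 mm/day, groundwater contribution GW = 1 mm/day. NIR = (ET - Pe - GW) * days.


Daily deficit = ET - Pe - GW = 8 - 3 - 1 = 4 mm/day
NIR = 4 * 5 = 20 mm

20.0000 mm


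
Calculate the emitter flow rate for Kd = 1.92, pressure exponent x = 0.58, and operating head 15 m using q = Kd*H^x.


q = Kd * H^x = 1.92 * 15^0.58 = 1.92 * 4.809865

9.2349 L/h


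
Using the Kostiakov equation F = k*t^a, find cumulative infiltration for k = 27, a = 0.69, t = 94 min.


F = k * t^a = 27 * 94^0.69
F = 27 * 22.985726

620.6146 mm


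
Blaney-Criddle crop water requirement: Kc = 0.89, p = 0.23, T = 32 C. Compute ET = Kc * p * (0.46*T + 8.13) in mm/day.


ET = Kc * p * (0.46*T + 8.13)
ET = 0.89 * 0.23 * (0.46*32 + 8.13)
ET = 0.89 * 0.23 * 22.8500

4.6774 mm/day


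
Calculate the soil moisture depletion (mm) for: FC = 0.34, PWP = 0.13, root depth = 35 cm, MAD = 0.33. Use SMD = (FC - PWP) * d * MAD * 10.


SMD = (FC - PWP) * d * MAD * 10
SMD = (0.34 - 0.13) * 35 * 0.33 * 10
SMD = 0.2100 * 35 * 0.33 * 10

24.2550 mm


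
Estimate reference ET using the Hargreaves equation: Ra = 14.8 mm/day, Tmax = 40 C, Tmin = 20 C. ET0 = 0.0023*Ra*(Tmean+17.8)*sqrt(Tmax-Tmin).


Tmean = (Tmax + Tmin)/2 = (40 + 20)/2 = 30.0
ET0 = 0.0023 * 14.8 * (30.0 + 17.8) * sqrt(40 - 20)
ET0 = 0.0023 * 14.8 * 47.8 * 4.472136

7.2767 mm/day


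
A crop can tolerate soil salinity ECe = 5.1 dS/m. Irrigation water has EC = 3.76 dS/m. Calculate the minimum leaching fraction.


LR = ECiw / (5*ECe - ECiw)
LR = 3.76 / (5*5.1 - 3.76)
LR = 3.76 / 21.7400

0.1730


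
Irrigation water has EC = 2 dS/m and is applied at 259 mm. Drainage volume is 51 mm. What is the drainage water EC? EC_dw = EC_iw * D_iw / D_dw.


EC_dw = EC_iw * D_iw / D_dw
EC_dw = 2 * 259 / 51
EC_dw = 518 / 51

10.1569 dS/m


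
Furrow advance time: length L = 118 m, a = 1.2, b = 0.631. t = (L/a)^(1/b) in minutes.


t = (L/a)^(1/b)
t = (118/1.2)^(1/0.631)
t = 98.333333^(1/0.631)

1438.8131 min


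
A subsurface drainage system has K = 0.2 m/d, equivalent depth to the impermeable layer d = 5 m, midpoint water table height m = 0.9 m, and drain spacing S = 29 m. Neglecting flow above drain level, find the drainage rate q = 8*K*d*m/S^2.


q = 8*K*d*m/S^2
q = 8*0.2*5*0.9/29^2
q = 7.2000 / 841

0.0086 m/d


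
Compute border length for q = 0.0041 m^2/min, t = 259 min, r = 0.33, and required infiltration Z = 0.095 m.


L = q*t/((1+r)*Z)
L = 0.0041*259/((1+0.33)*0.095)
L = 1.0619/0.12635

8.4044 m


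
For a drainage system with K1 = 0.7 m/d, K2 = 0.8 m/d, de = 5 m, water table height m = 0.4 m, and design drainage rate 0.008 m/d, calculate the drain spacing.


S^2 = 8*K2*de*m/q + 4*K1*m^2/q
S^2 = 8*0.8*5*0.4/0.008 + 4*0.7*0.4^2/0.008
S = sqrt(1656.0000)

40.6940 m


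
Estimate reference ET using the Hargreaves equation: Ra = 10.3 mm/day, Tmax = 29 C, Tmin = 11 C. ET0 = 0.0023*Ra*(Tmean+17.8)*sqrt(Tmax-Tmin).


Tmean = (Tmax + Tmin)/2 = (29 + 11)/2 = 20.0
ET0 = 0.0023 * 10.3 * (20.0 + 17.8) * sqrt(29 - 11)
ET0 = 0.0023 * 10.3 * 37.8 * 4.242641

3.7992 mm/day


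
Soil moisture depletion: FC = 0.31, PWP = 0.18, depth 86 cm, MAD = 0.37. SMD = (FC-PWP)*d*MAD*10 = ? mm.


SMD = (FC - PWP) * d * MAD * 10
SMD = (0.31 - 0.18) * 86 * 0.37 * 10
SMD = 0.1300 * 86 * 0.37 * 10

41.3660 mm


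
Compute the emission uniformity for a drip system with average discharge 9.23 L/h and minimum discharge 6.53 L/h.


EU = (q_min/q_avg)*100 = (6.53/9.23)*100 = 70.7476%

70.7476 %


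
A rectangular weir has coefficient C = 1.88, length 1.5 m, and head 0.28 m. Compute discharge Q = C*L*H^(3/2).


Q = C * L * H^(3/2) = 1.88 * 1.5 * 0.28^1.5 = 1.88 * 1.5 * 0.148162

0.4178 m^3/s


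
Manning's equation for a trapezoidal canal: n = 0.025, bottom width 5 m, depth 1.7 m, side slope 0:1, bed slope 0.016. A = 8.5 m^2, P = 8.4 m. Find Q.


R = A/P = 8.5/8.4 = 1.011905
Q = (1/0.025) * 8.5 * 1.011905^(2/3) * 0.016^0.5

43.3476 m^3/s


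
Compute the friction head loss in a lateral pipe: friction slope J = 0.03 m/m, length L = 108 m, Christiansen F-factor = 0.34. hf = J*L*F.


hf = J * L * F = 0.03 * 108 * 0.34 = 1.1016 m

1.1016 m


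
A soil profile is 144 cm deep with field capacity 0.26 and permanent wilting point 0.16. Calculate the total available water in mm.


AWC = (FC - PWP) * d * 10
AWC = (0.26 - 0.16) * 144 * 10
AWC = 0.1000 * 144 * 10

144.0000 mm


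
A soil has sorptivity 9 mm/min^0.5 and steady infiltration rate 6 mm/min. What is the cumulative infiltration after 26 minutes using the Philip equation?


F = S*sqrt(t) + A*t
F = 9*sqrt(26) + 6*26
F = 9*5.099020 + 156

201.8912 mm


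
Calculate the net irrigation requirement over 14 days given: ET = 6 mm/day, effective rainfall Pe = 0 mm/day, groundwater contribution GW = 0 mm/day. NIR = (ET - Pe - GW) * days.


Daily deficit = ET - Pe - GW = 6 - 0 - 0 = 6 mm/day
NIR = 6 * 14 = 84 mm

84.0000 mm


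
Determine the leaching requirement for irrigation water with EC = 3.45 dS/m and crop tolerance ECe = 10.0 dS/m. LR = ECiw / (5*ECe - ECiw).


LR = ECiw / (5*ECe - ECiw)
LR = 3.45 / (5*10.0 - 3.45)
LR = 3.45 / 46.5500

0.0741


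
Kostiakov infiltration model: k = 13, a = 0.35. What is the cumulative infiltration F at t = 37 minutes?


F = k * t^a = 13 * 37^0.35
F = 13 * 3.538919

46.0059 mm


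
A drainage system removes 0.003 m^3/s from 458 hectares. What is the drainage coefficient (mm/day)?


DC = Q * 86400 / (A * 10000) * 1000
DC = 0.003 * 86400 / (458 * 10000) * 1000
DC = 259200.0000 / 4580000

0.0566 mm/day


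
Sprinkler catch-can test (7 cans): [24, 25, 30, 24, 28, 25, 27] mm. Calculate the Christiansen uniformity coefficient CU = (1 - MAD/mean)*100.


mean = 26.142857 mm
MAD = 1.877551 mm
CU = (1 - 1.877551/26.142857)*100

92.8181 %


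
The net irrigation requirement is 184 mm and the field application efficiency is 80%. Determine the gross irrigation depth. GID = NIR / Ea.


Ea = 80% = 0.8
GID = NIR / Ea = 184 / 0.8 = 230.0000 mm

230.0000 mm


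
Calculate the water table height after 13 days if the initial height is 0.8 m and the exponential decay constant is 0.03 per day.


m = m0 * exp(-k*t)
m = 0.8 * exp(-0.03 * 13)
m = 0.8 * exp(-0.3900)

0.5416 m


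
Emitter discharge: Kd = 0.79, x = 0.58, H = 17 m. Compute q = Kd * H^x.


q = Kd * H^x = 0.79 * 17^0.58 = 0.79 * 5.172022

4.0859 L/h


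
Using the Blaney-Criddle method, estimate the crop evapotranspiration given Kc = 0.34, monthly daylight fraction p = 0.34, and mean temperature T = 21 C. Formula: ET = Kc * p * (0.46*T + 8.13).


ET = Kc * p * (0.46*T + 8.13)
ET = 0.34 * 0.34 * (0.46*21 + 8.13)
ET = 0.34 * 0.34 * 17.7900

2.0565 mm/day


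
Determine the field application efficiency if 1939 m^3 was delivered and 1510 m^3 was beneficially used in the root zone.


Ea = V_root / V_field * 100 = 1510 / 1939 * 100 = 77.8752%

77.8752 %


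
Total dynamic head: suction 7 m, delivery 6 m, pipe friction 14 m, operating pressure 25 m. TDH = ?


TDH = Hs + Hd + hf + Hp = 7 + 6 + 14 + 25 = 52

52 m


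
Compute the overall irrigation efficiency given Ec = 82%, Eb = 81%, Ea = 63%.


Ec = 0.82, Eb = 0.81, Ea = 0.63
E = 0.82 * 0.81 * 0.63 * 100 = 41.8446%

41.8446 %


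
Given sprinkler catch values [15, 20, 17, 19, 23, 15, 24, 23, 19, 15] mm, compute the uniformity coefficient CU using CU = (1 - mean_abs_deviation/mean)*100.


mean = 19.000000 mm
MAD = 2.800000 mm
CU = (1 - 2.800000/19.000000)*100

85.2632 %


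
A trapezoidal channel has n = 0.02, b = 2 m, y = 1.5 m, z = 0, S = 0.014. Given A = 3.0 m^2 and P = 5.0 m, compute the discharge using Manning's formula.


R = A/P = 3.0/5.0 = 0.600000
Q = (1/0.02) * 3.0 * 0.600000^(2/3) * 0.014^0.5

12.6257 m^3/s


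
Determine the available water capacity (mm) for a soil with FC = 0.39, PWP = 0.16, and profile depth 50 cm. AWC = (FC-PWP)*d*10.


AWC = (FC - PWP) * d * 10
AWC = (0.39 - 0.16) * 50 * 10
AWC = 0.2300 * 50 * 10

115.0000 mm


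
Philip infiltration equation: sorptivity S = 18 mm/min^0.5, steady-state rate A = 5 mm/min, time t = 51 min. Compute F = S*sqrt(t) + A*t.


F = S*sqrt(t) + A*t
F = 18*sqrt(51) + 5*51
F = 18*7.141428 + 255

383.5457 mm


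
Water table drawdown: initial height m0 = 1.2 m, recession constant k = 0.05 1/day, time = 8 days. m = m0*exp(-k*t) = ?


m = m0 * exp(-k*t)
m = 1.2 * exp(-0.05 * 8)
m = 1.2 * exp(-0.4000)

0.8044 m


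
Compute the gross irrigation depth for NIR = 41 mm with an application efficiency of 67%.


Ea = 67% = 0.67
GID = NIR / Ea = 41 / 0.67 = 61.1940 mm

61.1940 mm


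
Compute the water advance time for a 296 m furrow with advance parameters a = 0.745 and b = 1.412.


t = (L/a)^(1/b)
t = (296/0.745)^(1/1.412)
t = 397.315436^(1/1.412)

69.3023 min


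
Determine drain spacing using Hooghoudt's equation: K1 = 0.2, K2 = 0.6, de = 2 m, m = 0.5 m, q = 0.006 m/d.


S^2 = 8*K2*de*m/q + 4*K1*m^2/q
S^2 = 8*0.6*2*0.5/0.006 + 4*0.2*0.5^2/0.006
S = sqrt(833.3333)

28.8675 m


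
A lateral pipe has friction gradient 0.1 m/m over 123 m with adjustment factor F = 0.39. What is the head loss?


hf = J * L * F = 0.1 * 123 * 0.39 = 4.7970 m

4.7970 m


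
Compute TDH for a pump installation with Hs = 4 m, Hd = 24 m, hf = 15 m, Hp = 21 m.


TDH = Hs + Hd + hf + Hp = 4 + 24 + 15 + 21 = 64

64 m


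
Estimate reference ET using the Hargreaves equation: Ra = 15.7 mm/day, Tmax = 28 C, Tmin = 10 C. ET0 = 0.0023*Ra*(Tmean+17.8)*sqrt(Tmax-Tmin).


Tmean = (Tmax + Tmin)/2 = (28 + 10)/2 = 19.0
ET0 = 0.0023 * 15.7 * (19.0 + 17.8) * sqrt(28 - 10)
ET0 = 0.0023 * 15.7 * 36.8 * 4.242641

5.6378 mm/day


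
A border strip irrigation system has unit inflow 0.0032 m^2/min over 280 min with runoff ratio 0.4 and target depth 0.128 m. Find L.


L = q*t/((1+r)*Z)
L = 0.0032*280/((1+0.4)*0.128)
L = 0.896/0.1792

5.0000 m


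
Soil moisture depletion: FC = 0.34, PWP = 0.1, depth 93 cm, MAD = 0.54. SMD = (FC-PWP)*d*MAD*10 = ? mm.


SMD = (FC - PWP) * d * MAD * 10
SMD = (0.34 - 0.1) * 93 * 0.54 * 10
SMD = 0.2400 * 93 * 0.54 * 10

120.5280 mm


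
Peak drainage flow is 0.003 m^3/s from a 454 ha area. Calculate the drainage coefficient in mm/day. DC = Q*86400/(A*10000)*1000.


DC = Q * 86400 / (A * 10000) * 1000
DC = 0.003 * 86400 / (454 * 10000) * 1000
DC = 259200.0000 / 4540000

0.0571 mm/day


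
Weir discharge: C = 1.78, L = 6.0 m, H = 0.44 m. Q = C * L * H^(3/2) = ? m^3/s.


Q = C * L * H^(3/2) = 1.78 * 6.0 * 0.44^1.5 = 1.78 * 6.0 * 0.291863

3.1171 m^3/s


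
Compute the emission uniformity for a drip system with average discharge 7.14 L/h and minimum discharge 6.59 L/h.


EU = (q_min/q_avg)*100 = (6.59/7.14)*100 = 92.2969%

92.2969 %


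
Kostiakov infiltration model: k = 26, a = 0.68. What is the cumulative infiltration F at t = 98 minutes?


F = k * t^a = 26 * 98^0.68
F = 26 * 22.596113

587.4989 mm


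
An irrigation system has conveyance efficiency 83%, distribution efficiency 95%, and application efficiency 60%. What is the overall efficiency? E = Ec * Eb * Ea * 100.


Ec = 0.83, Eb = 0.95, Ea = 0.6
E = 0.83 * 0.95 * 0.6 * 100 = 47.3100%

47.3100 %


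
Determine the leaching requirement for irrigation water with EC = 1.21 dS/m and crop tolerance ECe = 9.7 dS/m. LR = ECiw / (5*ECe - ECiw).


LR = ECiw / (5*ECe - ECiw)
LR = 1.21 / (5*9.7 - 1.21)
LR = 1.21 / 47.2900

0.0256


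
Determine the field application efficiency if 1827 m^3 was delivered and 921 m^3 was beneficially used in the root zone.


Ea = V_root / V_field * 100 = 921 / 1827 * 100 = 50.4105%

50.4105 %


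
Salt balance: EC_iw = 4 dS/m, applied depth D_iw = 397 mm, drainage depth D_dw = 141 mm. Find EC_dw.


EC_dw = EC_iw * D_iw / D_dw
EC_dw = 4 * 397 / 141
EC_dw = 1588 / 141

11.2624 dS/m


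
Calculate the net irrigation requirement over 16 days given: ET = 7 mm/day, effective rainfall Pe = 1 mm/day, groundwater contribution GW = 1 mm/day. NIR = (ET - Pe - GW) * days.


Daily deficit = ET - Pe - GW = 7 - 1 - 1 = 5 mm/day
NIR = 5 * 16 = 80 mm

80.0000 mm


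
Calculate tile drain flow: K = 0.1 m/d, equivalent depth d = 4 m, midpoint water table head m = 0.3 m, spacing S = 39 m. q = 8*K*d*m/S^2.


q = 8*K*d*m/S^2
q = 8*0.1*4*0.3/39^2
q = 0.9600 / 1521

6.3116e-04 m/d


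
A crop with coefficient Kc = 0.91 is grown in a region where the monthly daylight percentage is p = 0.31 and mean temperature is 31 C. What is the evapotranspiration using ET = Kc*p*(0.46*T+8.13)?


ET = Kc * p * (0.46*T + 8.13)
ET = 0.91 * 0.31 * (0.46*31 + 8.13)
ET = 0.91 * 0.31 * 22.3900

6.3162 mm/day


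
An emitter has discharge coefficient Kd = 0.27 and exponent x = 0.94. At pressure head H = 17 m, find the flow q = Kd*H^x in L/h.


q = Kd * H^x = 0.27 * 17^0.94 = 0.27 * 14.342405

3.8724 L/h


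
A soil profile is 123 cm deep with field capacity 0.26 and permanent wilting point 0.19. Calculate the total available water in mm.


AWC = (FC - PWP) * d * 10
AWC = (0.26 - 0.19) * 123 * 10
AWC = 0.0700 * 123 * 10

86.1000 mm


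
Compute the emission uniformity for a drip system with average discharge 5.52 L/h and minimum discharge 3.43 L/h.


EU = (q_min/q_avg)*100 = (3.43/5.52)*100 = 62.1377%

62.1377 %


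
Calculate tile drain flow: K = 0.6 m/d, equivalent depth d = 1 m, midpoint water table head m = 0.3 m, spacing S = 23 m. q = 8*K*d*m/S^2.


q = 8*K*d*m/S^2
q = 8*0.6*1*0.3/23^2
q = 1.4400 / 529

0.0027 m/d


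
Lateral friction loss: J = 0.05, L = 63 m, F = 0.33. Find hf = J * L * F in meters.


hf = J * L * F = 0.05 * 63 * 0.33 = 1.0395 m

1.0395 m


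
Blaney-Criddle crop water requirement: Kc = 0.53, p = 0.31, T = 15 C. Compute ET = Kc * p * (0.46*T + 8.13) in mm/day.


ET = Kc * p * (0.46*T + 8.13)
ET = 0.53 * 0.31 * (0.46*15 + 8.13)
ET = 0.53 * 0.31 * 15.0300

2.4694 mm/day


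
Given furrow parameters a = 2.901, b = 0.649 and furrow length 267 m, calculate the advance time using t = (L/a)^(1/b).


t = (L/a)^(1/b)
t = (267/2.901)^(1/0.649)
t = 92.037229^(1/0.649)

1062.0329 min


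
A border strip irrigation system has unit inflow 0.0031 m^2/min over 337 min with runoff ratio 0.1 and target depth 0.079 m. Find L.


L = q*t/((1+r)*Z)
L = 0.0031*337/((1+0.1)*0.079)
L = 1.0447/0.0869

12.0219 m


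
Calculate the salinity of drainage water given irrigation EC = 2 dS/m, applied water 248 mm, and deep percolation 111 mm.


EC_dw = EC_iw * D_iw / D_dw
EC_dw = 2 * 248 / 111
EC_dw = 496 / 111

4.4685 dS/m


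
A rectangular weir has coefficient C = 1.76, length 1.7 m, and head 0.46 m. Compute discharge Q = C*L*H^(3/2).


Q = C * L * H^(3/2) = 1.76 * 1.7 * 0.46^1.5 = 1.76 * 1.7 * 0.311987

0.9335 m^3/s


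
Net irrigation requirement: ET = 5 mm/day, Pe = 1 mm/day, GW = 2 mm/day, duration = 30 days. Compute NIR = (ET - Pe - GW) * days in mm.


Daily deficit = ET - Pe - GW = 5 - 1 - 2 = 2 mm/day
NIR = 2 * 30 = 60 mm

60.0000 mm


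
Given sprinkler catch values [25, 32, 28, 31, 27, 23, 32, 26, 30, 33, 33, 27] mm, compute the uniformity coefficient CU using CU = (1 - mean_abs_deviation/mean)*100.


mean = 28.916667 mm
MAD = 2.916667 mm
CU = (1 - 2.916667/28.916667)*100

89.9135 %


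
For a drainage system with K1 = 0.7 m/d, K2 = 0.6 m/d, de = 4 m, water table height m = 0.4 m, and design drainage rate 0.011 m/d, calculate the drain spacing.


S^2 = 8*K2*de*m/q + 4*K1*m^2/q
S^2 = 8*0.6*4*0.4/0.011 + 4*0.7*0.4^2/0.011
S = sqrt(738.9091)

27.1829 m


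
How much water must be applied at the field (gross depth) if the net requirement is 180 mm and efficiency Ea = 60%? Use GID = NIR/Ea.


Ea = 60% = 0.6
GID = NIR / Ea = 180 / 0.6 = 300.0000 mm

300.0000 mm


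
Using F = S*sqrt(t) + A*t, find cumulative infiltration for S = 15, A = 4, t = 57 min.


F = S*sqrt(t) + A*t
F = 15*sqrt(57) + 4*57
F = 15*7.549834 + 228

341.2475 mm


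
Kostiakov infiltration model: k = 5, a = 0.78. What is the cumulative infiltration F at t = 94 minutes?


F = k * t^a = 5 * 94^0.78
F = 5 * 34.597102

172.9855 mm


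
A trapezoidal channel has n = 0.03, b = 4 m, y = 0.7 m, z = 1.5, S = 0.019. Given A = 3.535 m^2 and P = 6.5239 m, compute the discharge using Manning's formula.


R = A/P = 3.535/6.5239 = 0.541854
Q = (1/0.03) * 3.535 * 0.541854^(2/3) * 0.019^0.5

10.7953 m^3/s


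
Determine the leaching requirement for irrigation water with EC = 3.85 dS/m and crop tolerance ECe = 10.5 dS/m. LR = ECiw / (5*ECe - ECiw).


LR = ECiw / (5*ECe - ECiw)
LR = 3.85 / (5*10.5 - 3.85)
LR = 3.85 / 48.6500

0.0791


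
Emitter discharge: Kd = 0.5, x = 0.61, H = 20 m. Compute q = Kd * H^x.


q = Kd * H^x = 0.5 * 20^0.61 = 0.5 * 6.217679

3.1088 L/h


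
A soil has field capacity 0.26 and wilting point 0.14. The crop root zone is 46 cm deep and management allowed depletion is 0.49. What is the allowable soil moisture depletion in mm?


SMD = (FC - PWP) * d * MAD * 10
SMD = (0.26 - 0.14) * 46 * 0.49 * 10
SMD = 0.1200 * 46 * 0.49 * 10

27.0480 mm


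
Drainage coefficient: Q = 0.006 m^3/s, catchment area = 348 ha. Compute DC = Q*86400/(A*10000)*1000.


DC = Q * 86400 / (A * 10000) * 1000
DC = 0.006 * 86400 / (348 * 10000) * 1000
DC = 518400.0000 / 3480000

0.1490 mm/day


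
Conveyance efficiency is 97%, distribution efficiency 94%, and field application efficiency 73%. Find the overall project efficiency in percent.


Ec = 0.97, Eb = 0.94, Ea = 0.73
E = 0.97 * 0.94 * 0.73 * 100 = 66.5614%

66.5614 %


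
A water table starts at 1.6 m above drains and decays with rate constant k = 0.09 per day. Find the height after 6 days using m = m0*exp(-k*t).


m = m0 * exp(-k*t)
m = 1.6 * exp(-0.09 * 6)
m = 1.6 * exp(-0.5400)

0.9324 m


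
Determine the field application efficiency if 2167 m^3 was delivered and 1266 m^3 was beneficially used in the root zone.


Ea = V_root / V_field * 100 = 1266 / 2167 * 100 = 58.4218%

58.4218 %


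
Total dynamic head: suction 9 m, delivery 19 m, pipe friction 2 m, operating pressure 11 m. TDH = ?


TDH = Hs + Hd + hf + Hp = 9 + 19 + 2 + 11 = 41

41 m


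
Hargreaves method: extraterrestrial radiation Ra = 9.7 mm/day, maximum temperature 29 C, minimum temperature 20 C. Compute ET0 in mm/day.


Tmean = (Tmax + Tmin)/2 = (29 + 20)/2 = 24.5
ET0 = 0.0023 * 9.7 * (24.5 + 17.8) * sqrt(29 - 20)
ET0 = 0.0023 * 9.7 * 42.3 * 3.000000

2.8311 mm/day
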